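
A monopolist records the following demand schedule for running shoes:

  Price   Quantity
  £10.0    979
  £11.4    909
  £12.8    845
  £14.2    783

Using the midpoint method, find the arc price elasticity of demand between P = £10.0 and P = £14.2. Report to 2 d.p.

At P = 10.0, Q = 979; at P = 14.2, Q = 783.
ΔQ = -196, ΔP = 4.2. Midpoints: P̄ = 12.10, Q̄ = 881.0.
ε = (ΔQ/ΔP)(P̄/Q̄) = (-196/4.2)(12.10/881.0).

-0.64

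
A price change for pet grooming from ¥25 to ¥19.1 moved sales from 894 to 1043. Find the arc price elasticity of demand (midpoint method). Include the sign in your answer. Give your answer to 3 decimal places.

-0.575

ΔQ = 1043 − 894 = 149; ΔP = 19.1 − 25 = -5.9.
Midpoints: P̄ = 22.05, Q̄ = 968.5.
ε = (ΔQ/ΔP)(P̄/Q̄) = (149/-5.9)(22.05/968.5).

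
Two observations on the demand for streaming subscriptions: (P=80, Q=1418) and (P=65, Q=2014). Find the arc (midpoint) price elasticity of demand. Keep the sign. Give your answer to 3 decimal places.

ΔQ = 2014 − 1418 = 596; ΔP = 65 − 80 = -15.
Midpoints: P̄ = 72.50, Q̄ = 1716.0.
ε = (ΔQ/ΔP)(P̄/Q̄) = (596/-15)(72.50/1716.0).

-1.679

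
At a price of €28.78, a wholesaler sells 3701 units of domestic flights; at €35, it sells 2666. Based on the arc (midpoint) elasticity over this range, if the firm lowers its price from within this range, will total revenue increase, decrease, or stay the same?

Arc ε = (-1035/6.22)(31.89/3183.5) ≈ -1.667.
|ε| = 1.67 > 1, so demand is elastic. A price cut therefore raises total revenue.

increase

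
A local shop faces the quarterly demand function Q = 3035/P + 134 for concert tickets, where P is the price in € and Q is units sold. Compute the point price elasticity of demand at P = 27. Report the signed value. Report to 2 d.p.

At P = 27, Q = 246.407.
dQ/dP = −3035/P² = -4.163.
ε = (dQ/dP)(P/Q) = (-4.163)(27/246.407).
|ε| < 1, so demand is inelastic at this price.

-0.46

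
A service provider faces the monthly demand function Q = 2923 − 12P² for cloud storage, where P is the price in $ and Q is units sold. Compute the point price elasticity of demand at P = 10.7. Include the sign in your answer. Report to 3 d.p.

-1.774

At P = 10.7, Q = 1549.120.
dQ/dP = −24P = -256.800.
ε = (dQ/dP)(P/Q) = (-256.800)(10.7/1549.120).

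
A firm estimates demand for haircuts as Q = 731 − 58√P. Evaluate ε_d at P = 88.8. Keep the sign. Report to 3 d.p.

At P = 88.8, Q = 184.444.
dQ/dP = −58/(2√P) = -3.077.
ε = (dQ/dP)(P/Q) = (-3.077)(88.8/184.444).
|ε| > 1, so demand is elastic at this price.

-1.482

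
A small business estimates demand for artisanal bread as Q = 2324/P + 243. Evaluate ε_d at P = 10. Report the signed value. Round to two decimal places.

At P = 10, Q = 475.400.
dQ/dP = −2324/P² = -23.240.
ε = (dQ/dP)(P/Q) = (-23.240)(10/475.400).

-0.49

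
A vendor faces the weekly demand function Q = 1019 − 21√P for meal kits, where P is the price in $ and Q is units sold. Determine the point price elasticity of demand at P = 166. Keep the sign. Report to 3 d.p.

At P = 166, Q = 748.434.
dQ/dP = −21/(2√P) = -0.815.
ε = (dQ/dP)(P/Q) = (-0.815)(166/748.434).

-0.181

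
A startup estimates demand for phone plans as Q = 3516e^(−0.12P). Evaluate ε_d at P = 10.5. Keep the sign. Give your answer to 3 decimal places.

At P = 10.5, Q = 997.328.
dQ/dP = −0.12·3516e^(−0.12P) = −0.12Q = -119.679.
ε = (dQ/dP)(P/Q) = (-119.679)(10.5/997.328).

-1.260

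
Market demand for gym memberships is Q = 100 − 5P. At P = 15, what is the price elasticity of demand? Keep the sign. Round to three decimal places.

-3.000

At P = 15, Q = 25.
dQ/dP = −5.
ε = (dQ/dP)(P/Q) = (-5)(15/25).
|ε| > 1, so demand is elastic at this price.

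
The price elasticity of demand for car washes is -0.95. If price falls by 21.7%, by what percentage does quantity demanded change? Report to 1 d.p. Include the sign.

%ΔQ ≈ ε × %ΔP = (-0.95)(-21.7%) = 20.61%.

20.6%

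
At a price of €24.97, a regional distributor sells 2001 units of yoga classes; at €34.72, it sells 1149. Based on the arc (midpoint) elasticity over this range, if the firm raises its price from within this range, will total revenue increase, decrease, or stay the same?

Arc ε = (-852/9.75)(29.84/1575.0) ≈ -1.656.
|ε| = 1.66 > 1, so demand is elastic. A price rise therefore reduces total revenue.

decrease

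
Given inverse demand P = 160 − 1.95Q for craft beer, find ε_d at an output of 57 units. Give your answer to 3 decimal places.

-0.439

At Q = 57, P = 160 − 1.95(57) = 48.85.
dP/dQ = −1.95, so dQ/dP = 1/(−1.95) = -0.513.
ε = (dQ/dP)(P/Q) = (-0.513)(48.85/57).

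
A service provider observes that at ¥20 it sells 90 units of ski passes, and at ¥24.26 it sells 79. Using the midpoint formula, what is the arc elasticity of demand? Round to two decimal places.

ΔQ = 79 − 90 = -11; ΔP = 24.26 − 20 = 4.26.
Midpoints: P̄ = 22.13, Q̄ = 84.5.
ε = (ΔQ/ΔP)(P̄/Q̄) = (-11/4.26)(22.13/84.5).

-0.68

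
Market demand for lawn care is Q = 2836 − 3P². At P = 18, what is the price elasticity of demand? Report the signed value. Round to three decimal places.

-1.043

At P = 18, Q = 1864.
dQ/dP = −6P = -108.
ε = (dQ/dP)(P/Q) = (-108)(18/1864).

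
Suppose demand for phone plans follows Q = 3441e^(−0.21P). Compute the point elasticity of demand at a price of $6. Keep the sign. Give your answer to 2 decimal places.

At P = 6, Q = 976.054.
dQ/dP = −0.21·3441e^(−0.21P) = −0.21Q = -204.971.
ε = (dQ/dP)(P/Q) = (-204.971)(6/976.054).

-1.26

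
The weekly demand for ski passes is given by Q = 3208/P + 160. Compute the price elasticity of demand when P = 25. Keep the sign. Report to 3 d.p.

-0.445

At P = 25, Q = 288.320.
dQ/dP = −3208/P² = -5.133.
ε = (dQ/dP)(P/Q) = (-5.133)(25/288.320).
|ε| < 1, so demand is inelastic at this price.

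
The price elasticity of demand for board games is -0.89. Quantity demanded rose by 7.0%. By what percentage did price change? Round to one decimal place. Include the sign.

%ΔP ≈ %ΔQ / ε = (7.0%)/(-0.89) = -7.87%.

-7.9%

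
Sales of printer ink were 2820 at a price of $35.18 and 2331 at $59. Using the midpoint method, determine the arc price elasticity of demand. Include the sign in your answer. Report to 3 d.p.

-0.375

ΔQ = 2331 − 2820 = -489; ΔP = 59 − 35.18 = 23.82.
Midpoints: P̄ = 47.09, Q̄ = 2575.5.
ε = (ΔQ/ΔP)(P̄/Q̄) = (-489/23.82)(47.09/2575.5).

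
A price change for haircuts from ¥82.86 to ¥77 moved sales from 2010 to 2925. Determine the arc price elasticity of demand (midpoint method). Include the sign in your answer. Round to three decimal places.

-5.058

ΔQ = 2925 − 2010 = 915; ΔP = 77 − 82.86 = -5.86.
Midpoints: P̄ = 79.93, Q̄ = 2467.5.
ε = (ΔQ/ΔP)(P̄/Q̄) = (915/-5.86)(79.93/2467.5).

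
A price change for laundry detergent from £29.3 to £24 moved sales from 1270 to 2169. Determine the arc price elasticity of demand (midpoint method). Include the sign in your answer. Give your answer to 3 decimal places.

-2.629

ΔQ = 2169 − 1270 = 899; ΔP = 24 − 29.3 = -5.3.
Midpoints: P̄ = 26.65, Q̄ = 1719.5.
ε = (ΔQ/ΔP)(P̄/Q̄) = (899/-5.3)(26.65/1719.5).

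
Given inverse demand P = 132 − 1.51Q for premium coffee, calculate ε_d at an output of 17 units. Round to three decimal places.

-4.142

At Q = 17, P = 132 − 1.51(17) = 106.33.
dP/dQ = −1.51, so dQ/dP = 1/(−1.51) = -0.662.
ε = (dQ/dP)(P/Q) = (-0.662)(106.33/17).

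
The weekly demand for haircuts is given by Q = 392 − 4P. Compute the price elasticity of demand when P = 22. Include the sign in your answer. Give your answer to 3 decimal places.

-0.289

At P = 22, Q = 304.
dQ/dP = −4.
ε = (dQ/dP)(P/Q) = (-4)(22/304).
|ε| < 1, so demand is inelastic at this price.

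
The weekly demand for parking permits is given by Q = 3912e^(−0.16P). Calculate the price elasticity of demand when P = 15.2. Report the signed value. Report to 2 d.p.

At P = 15.2, Q = 343.712.
dQ/dP = −0.16·3912e^(−0.16P) = −0.16Q = -54.994.
ε = (dQ/dP)(P/Q) = (-54.994)(15.2/343.712).
|ε| > 1, so demand is elastic at this price.

-2.43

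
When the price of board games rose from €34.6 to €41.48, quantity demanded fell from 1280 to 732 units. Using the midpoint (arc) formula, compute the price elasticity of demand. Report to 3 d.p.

-3.012

ΔQ = 732 − 1280 = -548; ΔP = 41.48 − 34.6 = 6.88.
Midpoints: P̄ = 38.04, Q̄ = 1006.0.
ε = (ΔQ/ΔP)(P̄/Q̄) = (-548/6.88)(38.04/1006.0).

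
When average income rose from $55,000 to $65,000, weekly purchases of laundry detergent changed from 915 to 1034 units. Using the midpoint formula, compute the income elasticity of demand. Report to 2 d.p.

ΔQ = 119, ΔI = 10000. Midpoints: Ī = 60,000, Q̄ = 974.5.
ε_I = (ΔQ/ΔI)(Ī/Q̄) = (119/10000)(60000/974.5).

0.73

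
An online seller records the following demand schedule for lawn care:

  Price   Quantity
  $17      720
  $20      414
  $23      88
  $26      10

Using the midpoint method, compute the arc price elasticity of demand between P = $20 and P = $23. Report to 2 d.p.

-9.31

At P = 20, Q = 414; at P = 23, Q = 88.
ΔQ = -326, ΔP = 3. Midpoints: P̄ = 21.50, Q̄ = 251.0.
ε = (ΔQ/ΔP)(P̄/Q̄) = (-326/3)(21.50/251.0).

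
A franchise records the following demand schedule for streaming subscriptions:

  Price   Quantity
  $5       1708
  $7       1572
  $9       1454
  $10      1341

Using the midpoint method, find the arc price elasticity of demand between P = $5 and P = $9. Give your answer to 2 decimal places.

At P = 5, Q = 1708; at P = 9, Q = 1454.
ΔQ = -254, ΔP = 4. Midpoints: P̄ = 7.00, Q̄ = 1581.0.
ε = (ΔQ/ΔP)(P̄/Q̄) = (-254/4)(7.00/1581.0).

-0.28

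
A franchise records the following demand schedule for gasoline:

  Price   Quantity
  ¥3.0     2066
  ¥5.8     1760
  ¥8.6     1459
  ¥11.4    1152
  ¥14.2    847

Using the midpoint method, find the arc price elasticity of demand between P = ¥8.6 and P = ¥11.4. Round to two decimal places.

-0.84

At P = 8.6, Q = 1459; at P = 11.4, Q = 1152.
ΔQ = -307, ΔP = 2.8. Midpoints: P̄ = 10.00, Q̄ = 1305.5.
ε = (ΔQ/ΔP)(P̄/Q̄) = (-307/2.8)(10.00/1305.5).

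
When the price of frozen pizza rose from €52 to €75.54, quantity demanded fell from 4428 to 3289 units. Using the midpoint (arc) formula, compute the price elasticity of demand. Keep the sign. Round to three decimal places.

ΔQ = 3289 − 4428 = -1139; ΔP = 75.54 − 52 = 23.54.
Midpoints: P̄ = 63.77, Q̄ = 3858.5.
ε = (ΔQ/ΔP)(P̄/Q̄) = (-1139/23.54)(63.77/3858.5).

-0.800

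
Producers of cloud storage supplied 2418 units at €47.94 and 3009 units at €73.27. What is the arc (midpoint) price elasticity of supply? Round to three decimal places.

0.521

ΔQ = 3009 − 2418 = 591; ΔP = 73.27 − 47.94 = 25.33.
Midpoints: P̄ = 60.60, Q̄ = 2713.5.
ε_s = (ΔQ/ΔP)(P̄/Q̄) = (591/25.33)(60.60/2713.5).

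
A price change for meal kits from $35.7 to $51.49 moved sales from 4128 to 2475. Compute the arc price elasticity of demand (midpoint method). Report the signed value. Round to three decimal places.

-1.382

ΔQ = 2475 − 4128 = -1653; ΔP = 51.49 − 35.7 = 15.79.
Midpoints: P̄ = 43.59, Q̄ = 3301.5.
ε = (ΔQ/ΔP)(P̄/Q̄) = (-1653/15.79)(43.59/3301.5).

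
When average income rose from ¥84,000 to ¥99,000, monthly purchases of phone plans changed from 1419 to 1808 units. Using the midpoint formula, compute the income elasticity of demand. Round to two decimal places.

ΔQ = 389, ΔI = 15000. Midpoints: Ī = 91,500, Q̄ = 1613.5.
ε_I = (ΔQ/ΔI)(Ī/Q̄) = (389/15000)(91500/1613.5).
ε_I > 0, so the good is normal.

1.47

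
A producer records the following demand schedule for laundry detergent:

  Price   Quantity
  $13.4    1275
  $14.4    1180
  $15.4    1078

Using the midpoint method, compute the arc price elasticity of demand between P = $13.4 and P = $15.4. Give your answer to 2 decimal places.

At P = 13.4, Q = 1275; at P = 15.4, Q = 1078.
ΔQ = -197, ΔP = 2.0. Midpoints: P̄ = 14.40, Q̄ = 1176.5.
ε = (ΔQ/ΔP)(P̄/Q̄) = (-197/2.0)(14.40/1176.5).

-1.21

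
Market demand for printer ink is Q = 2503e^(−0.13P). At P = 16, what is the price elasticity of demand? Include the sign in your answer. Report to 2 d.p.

-2.08

At P = 16, Q = 312.700.
dQ/dP = −0.13·2503e^(−0.13P) = −0.13Q = -40.651.
ε = (dQ/dP)(P/Q) = (-40.651)(16/312.700).
|ε| > 1, so demand is elastic at this price.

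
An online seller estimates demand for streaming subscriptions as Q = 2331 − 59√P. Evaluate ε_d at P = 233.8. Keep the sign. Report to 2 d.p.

At P = 233.8, Q = 1428.859.
dQ/dP = −59/(2√P) = -1.929.
ε = (dQ/dP)(P/Q) = (-1.929)(233.8/1428.859).
|ε| < 1, so demand is inelastic at this price.

-0.32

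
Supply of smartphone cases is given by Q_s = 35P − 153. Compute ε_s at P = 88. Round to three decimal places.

At P = 88, Q_s = 2927.
dQ_s/dP = 35.
ε_s = (dQ_s/dP)(P/Q_s) = (35)(88/2927).

1.052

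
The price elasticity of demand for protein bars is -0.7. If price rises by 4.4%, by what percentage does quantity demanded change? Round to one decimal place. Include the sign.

%ΔQ ≈ ε × %ΔP = (-0.7)(4.4%) = -3.08%.

-3.1%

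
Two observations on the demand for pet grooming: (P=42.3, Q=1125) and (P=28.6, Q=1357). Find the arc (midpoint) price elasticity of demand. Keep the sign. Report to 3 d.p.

ΔQ = 1357 − 1125 = 232; ΔP = 28.6 − 42.3 = -13.7.
Midpoints: P̄ = 35.45, Q̄ = 1241.0.
ε = (ΔQ/ΔP)(P̄/Q̄) = (232/-13.7)(35.45/1241.0).

-0.484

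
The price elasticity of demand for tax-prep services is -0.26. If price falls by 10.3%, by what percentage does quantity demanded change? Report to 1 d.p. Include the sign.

2.7%

%ΔQ ≈ ε × %ΔP = (-0.26)(-10.3%) = 2.68%.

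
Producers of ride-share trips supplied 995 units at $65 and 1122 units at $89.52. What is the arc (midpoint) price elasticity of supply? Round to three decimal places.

0.378

ΔQ = 1122 − 995 = 127; ΔP = 89.52 − 65 = 24.52.
Midpoints: P̄ = 77.26, Q̄ = 1058.5.
ε_s = (ΔQ/ΔP)(P̄/Q̄) = (127/24.52)(77.26/1058.5).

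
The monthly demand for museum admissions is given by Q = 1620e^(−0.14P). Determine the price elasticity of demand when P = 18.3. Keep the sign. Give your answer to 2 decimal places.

At P = 18.3, Q = 124.983.
dQ/dP = −0.14·1620e^(−0.14P) = −0.14Q = -17.498.
ε = (dQ/dP)(P/Q) = (-17.498)(18.3/124.983).
|ε| > 1, so demand is elastic at this price.

-2.56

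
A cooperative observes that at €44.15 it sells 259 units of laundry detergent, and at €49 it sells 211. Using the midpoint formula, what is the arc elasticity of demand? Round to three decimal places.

ΔQ = 211 − 259 = -48; ΔP = 49 − 44.15 = 4.85.
Midpoints: P̄ = 46.58, Q̄ = 235.0.
ε = (ΔQ/ΔP)(P̄/Q̄) = (-48/4.85)(46.58/235.0).

-1.961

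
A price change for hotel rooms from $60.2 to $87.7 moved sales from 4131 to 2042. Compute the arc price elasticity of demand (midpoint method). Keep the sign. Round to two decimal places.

ΔQ = 2042 − 4131 = -2089; ΔP = 87.7 − 60.2 = 27.5.
Midpoints: P̄ = 73.95, Q̄ = 3086.5.
ε = (ΔQ/ΔP)(P̄/Q̄) = (-2089/27.5)(73.95/3086.5).

-1.82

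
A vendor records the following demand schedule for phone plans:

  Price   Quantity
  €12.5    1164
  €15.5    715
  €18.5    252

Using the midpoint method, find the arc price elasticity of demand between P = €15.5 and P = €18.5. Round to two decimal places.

-5.43

At P = 15.5, Q = 715; at P = 18.5, Q = 252.
ΔQ = -463, ΔP = 3.0. Midpoints: P̄ = 17.00, Q̄ = 483.5.
ε = (ΔQ/ΔP)(P̄/Q̄) = (-463/3.0)(17.00/483.5).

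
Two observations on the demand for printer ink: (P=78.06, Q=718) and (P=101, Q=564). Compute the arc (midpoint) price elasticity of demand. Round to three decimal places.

-0.938

ΔQ = 564 − 718 = -154; ΔP = 101 − 78.06 = 22.94.
Midpoints: P̄ = 89.53, Q̄ = 641.0.
ε = (ΔQ/ΔP)(P̄/Q̄) = (-154/22.94)(89.53/641.0).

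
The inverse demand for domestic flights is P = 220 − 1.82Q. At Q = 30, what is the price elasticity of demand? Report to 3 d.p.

-3.029

At Q = 30, P = 220 − 1.82(30) = 165.40.
dP/dQ = −1.82, so dQ/dP = 1/(−1.82) = -0.549.
ε = (dQ/dP)(P/Q) = (-0.549)(165.40/30).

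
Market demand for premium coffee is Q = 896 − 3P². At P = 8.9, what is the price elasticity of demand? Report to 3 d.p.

At P = 8.9, Q = 658.370.
dQ/dP = −6P = -53.400.
ε = (dQ/dP)(P/Q) = (-53.400)(8.9/658.370).

-0.722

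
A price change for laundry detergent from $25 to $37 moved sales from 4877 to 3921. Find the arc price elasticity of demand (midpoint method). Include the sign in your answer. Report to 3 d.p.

-0.561

ΔQ = 3921 − 4877 = -956; ΔP = 37 − 25 = 12.
Midpoints: P̄ = 31.00, Q̄ = 4399.0.
ε = (ΔQ/ΔP)(P̄/Q̄) = (-956/12)(31.00/4399.0).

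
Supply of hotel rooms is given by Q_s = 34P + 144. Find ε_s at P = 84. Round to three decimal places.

0.952

At P = 84, Q_s = 3000.
dQ_s/dP = 34.
ε_s = (dQ_s/dP)(P/Q_s) = (34)(84/3000).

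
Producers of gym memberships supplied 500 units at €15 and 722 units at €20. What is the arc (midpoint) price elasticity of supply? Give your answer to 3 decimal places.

1.272

ΔQ = 722 − 500 = 222; ΔP = 20 − 15 = 5.
Midpoints: P̄ = 17.50, Q̄ = 611.0.
ε_s = (ΔQ/ΔP)(P̄/Q̄) = (222/5)(17.50/611.0).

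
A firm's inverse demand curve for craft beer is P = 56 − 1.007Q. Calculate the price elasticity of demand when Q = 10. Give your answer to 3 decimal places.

At Q = 10, P = 56 − 1.007(10) = 45.93.
dP/dQ = −1.007, so dQ/dP = 1/(−1.007) = -0.993.
ε = (dQ/dP)(P/Q) = (-0.993)(45.93/10).

-4.561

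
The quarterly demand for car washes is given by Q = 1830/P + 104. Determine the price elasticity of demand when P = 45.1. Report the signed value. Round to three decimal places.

-0.281

At P = 45.1, Q = 144.576.
dQ/dP = −1830/P² = -0.900.
ε = (dQ/dP)(P/Q) = (-0.900)(45.1/144.576).
|ε| < 1, so demand is inelastic at this price.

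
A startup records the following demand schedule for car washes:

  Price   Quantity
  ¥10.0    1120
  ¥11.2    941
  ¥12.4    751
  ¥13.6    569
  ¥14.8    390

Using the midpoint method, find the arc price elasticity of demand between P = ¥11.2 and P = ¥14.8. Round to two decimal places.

At P = 11.2, Q = 941; at P = 14.8, Q = 390.
ΔQ = -551, ΔP = 3.6. Midpoints: P̄ = 13.00, Q̄ = 665.5.
ε = (ΔQ/ΔP)(P̄/Q̄) = (-551/3.6)(13.00/665.5).

-2.99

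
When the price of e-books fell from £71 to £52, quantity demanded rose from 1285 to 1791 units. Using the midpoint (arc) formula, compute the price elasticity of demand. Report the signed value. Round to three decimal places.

-1.065

ΔQ = 1791 − 1285 = 506; ΔP = 52 − 71 = -19.
Midpoints: P̄ = 61.50, Q̄ = 1538.0.
ε = (ΔQ/ΔP)(P̄/Q̄) = (506/-19)(61.50/1538.0).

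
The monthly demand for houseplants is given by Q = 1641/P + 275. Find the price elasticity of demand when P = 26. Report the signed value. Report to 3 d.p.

At P = 26, Q = 338.115.
dQ/dP = −1641/P² = -2.428.
ε = (dQ/dP)(P/Q) = (-2.428)(26/338.115).
|ε| < 1, so demand is inelastic at this price.

-0.187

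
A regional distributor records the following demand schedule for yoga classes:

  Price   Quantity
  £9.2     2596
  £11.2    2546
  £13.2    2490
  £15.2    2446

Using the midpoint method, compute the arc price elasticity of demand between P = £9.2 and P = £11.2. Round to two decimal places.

-0.10

At P = 9.2, Q = 2596; at P = 11.2, Q = 2546.
ΔQ = -50, ΔP = 2.0. Midpoints: P̄ = 10.20, Q̄ = 2571.0.
ε = (ΔQ/ΔP)(P̄/Q̄) = (-50/2.0)(10.20/2571.0).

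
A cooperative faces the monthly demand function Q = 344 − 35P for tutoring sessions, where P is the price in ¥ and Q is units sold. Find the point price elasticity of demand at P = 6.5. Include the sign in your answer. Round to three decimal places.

-1.953

At P = 6.5, Q = 116.500.
dQ/dP = −35.
ε = (dQ/dP)(P/Q) = (-35)(6.5/116.500).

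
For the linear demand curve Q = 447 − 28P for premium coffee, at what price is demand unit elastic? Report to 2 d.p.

For linear demand Q = a − bP, ε = −bP/(a − bP). |ε| = 1 when bP = a − bP, i.e. P = a/(2b).
P = 447/(2·28) = 447/56 = 7.9821.

7.98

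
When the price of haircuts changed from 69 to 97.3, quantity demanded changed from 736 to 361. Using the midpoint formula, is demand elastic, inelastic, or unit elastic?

elastic

Arc ε ≈ -2.009.
|ε| = 2.01 > 1.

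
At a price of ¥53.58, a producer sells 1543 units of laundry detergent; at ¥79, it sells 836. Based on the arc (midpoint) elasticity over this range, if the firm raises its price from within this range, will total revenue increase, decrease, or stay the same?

decrease

Arc ε = (-707/25.42)(66.29/1189.5) ≈ -1.550.
|ε| = 1.55 > 1, so demand is elastic. A price rise therefore reduces total revenue.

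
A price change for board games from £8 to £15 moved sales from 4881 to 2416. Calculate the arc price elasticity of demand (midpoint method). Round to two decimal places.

ΔQ = 2416 − 4881 = -2465; ΔP = 15 − 8 = 7.
Midpoints: P̄ = 11.50, Q̄ = 3648.5.
ε = (ΔQ/ΔP)(P̄/Q̄) = (-2465/7)(11.50/3648.5).

-1.11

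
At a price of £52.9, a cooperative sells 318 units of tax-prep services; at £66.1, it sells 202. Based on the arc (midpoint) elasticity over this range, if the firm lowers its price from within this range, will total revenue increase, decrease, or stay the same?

increase

Arc ε = (-116/13.2)(59.50/260.0) ≈ -2.011.
|ε| = 2.01 > 1, so demand is elastic. A price cut therefore raises total revenue.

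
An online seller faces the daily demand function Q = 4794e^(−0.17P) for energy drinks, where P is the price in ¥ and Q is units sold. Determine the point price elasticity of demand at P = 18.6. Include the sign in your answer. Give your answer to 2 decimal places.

-3.16

At P = 18.6, Q = 202.983.
dQ/dP = −0.17·4794e^(−0.17P) = −0.17Q = -34.507.
ε = (dQ/dP)(P/Q) = (-34.507)(18.6/202.983).
|ε| > 1, so demand is elastic at this price.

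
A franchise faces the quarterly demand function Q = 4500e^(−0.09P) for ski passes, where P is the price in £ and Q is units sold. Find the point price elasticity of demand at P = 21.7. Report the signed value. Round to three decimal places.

At P = 21.7, Q = 638.316.
dQ/dP = −0.09·4500e^(−0.09P) = −0.09Q = -57.448.
ε = (dQ/dP)(P/Q) = (-57.448)(21.7/638.316).

-1.953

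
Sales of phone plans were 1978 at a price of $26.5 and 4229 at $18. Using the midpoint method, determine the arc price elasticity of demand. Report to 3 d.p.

-1.899

ΔQ = 4229 − 1978 = 2251; ΔP = 18 − 26.5 = -8.5.
Midpoints: P̄ = 22.25, Q̄ = 3103.5.
ε = (ΔQ/ΔP)(P̄/Q̄) = (2251/-8.5)(22.25/3103.5).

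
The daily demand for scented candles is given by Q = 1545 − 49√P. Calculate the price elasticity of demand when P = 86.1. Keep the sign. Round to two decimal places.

-0.21

At P = 86.1, Q = 1090.329.
dQ/dP = −49/(2√P) = -2.640.
ε = (dQ/dP)(P/Q) = (-2.640)(86.1/1090.329).
|ε| < 1, so demand is inelastic at this price.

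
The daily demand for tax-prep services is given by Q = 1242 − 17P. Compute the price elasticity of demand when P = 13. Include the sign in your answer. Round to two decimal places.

-0.22

At P = 13, Q = 1021.
dQ/dP = −17.
ε = (dQ/dP)(P/Q) = (-17)(13/1021).
|ε| < 1, so demand is inelastic at this price.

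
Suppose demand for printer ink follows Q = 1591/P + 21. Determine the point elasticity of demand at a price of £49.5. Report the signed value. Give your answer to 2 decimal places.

At P = 49.5, Q = 53.141.
dQ/dP = −1591/P² = -0.649.
ε = (dQ/dP)(P/Q) = (-0.649)(49.5/53.141).
|ε| < 1, so demand is inelastic at this price.

-0.60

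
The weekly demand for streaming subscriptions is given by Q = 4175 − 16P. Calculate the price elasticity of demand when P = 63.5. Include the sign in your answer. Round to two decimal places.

At P = 63.5, Q = 3159.
dQ/dP = −16.
ε = (dQ/dP)(P/Q) = (-16)(63.5/3159).

-0.32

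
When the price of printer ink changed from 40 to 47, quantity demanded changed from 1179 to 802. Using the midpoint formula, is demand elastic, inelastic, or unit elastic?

elastic

Arc ε ≈ -2.365.
|ε| = 2.37 > 1.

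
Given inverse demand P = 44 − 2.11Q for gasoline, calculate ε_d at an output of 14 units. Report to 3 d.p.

-0.490

At Q = 14, P = 44 − 2.11(14) = 14.46.
dP/dQ = −2.11, so dQ/dP = 1/(−2.11) = -0.474.
ε = (dQ/dP)(P/Q) = (-0.474)(14.46/14).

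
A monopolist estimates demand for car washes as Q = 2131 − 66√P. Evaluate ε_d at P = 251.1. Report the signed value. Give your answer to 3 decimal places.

At P = 251.1, Q = 1085.155.
dQ/dP = −66/(2√P) = -2.083.
ε = (dQ/dP)(P/Q) = (-2.083)(251.1/1085.155).

-0.482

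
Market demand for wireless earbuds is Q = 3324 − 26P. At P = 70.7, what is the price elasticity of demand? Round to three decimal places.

At P = 70.7, Q = 1485.800.
dQ/dP = −26.
ε = (dQ/dP)(P/Q) = (-26)(70.7/1485.800).

-1.237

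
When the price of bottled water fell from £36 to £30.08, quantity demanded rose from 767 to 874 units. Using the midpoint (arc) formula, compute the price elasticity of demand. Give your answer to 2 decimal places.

ΔQ = 874 − 767 = 107; ΔP = 30.08 − 36 = -5.92.
Midpoints: P̄ = 33.04, Q̄ = 820.5.
ε = (ΔQ/ΔP)(P̄/Q̄) = (107/-5.92)(33.04/820.5).

-0.73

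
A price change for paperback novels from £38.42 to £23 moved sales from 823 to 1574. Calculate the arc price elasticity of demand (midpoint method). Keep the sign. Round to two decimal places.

-1.25

ΔQ = 1574 − 823 = 751; ΔP = 23 − 38.42 = -15.42.
Midpoints: P̄ = 30.71, Q̄ = 1198.5.
ε = (ΔQ/ΔP)(P̄/Q̄) = (751/-15.42)(30.71/1198.5).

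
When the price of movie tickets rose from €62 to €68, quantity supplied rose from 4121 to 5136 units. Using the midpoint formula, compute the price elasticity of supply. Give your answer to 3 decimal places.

ΔQ = 5136 − 4121 = 1015; ΔP = 68 − 62 = 6.
Midpoints: P̄ = 65.00, Q̄ = 4628.5.
ε_s = (ΔQ/ΔP)(P̄/Q̄) = (1015/6)(65.00/4628.5).

2.376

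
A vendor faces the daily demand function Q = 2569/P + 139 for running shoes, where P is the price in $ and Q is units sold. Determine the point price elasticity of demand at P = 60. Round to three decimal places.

At P = 60, Q = 181.817.
dQ/dP = −2569/P² = -0.714.
ε = (dQ/dP)(P/Q) = (-0.714)(60/181.817).

-0.235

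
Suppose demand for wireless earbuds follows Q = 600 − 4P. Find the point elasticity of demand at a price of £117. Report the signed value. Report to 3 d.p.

-3.545

At P = 117, Q = 132.
dQ/dP = −4.
ε = (dQ/dP)(P/Q) = (-4)(117/132).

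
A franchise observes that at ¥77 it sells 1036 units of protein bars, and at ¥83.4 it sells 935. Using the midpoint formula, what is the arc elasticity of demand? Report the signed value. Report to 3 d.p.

ΔQ = 935 − 1036 = -101; ΔP = 83.4 − 77 = 6.4.
Midpoints: P̄ = 80.20, Q̄ = 985.5.
ε = (ΔQ/ΔP)(P̄/Q̄) = (-101/6.4)(80.20/985.5).

-1.284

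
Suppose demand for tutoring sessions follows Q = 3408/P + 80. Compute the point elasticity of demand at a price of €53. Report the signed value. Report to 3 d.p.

-0.446

At P = 53, Q = 144.302.
dQ/dP = −3408/P² = -1.213.
ε = (dQ/dP)(P/Q) = (-1.213)(53/144.302).
|ε| < 1, so demand is inelastic at this price.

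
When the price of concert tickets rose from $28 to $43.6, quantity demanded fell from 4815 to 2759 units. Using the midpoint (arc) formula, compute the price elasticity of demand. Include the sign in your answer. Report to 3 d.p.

ΔQ = 2759 − 4815 = -2056; ΔP = 43.6 − 28 = 15.6.
Midpoints: P̄ = 35.80, Q̄ = 3787.0.
ε = (ΔQ/ΔP)(P̄/Q̄) = (-2056/15.6)(35.80/3787.0).

-1.246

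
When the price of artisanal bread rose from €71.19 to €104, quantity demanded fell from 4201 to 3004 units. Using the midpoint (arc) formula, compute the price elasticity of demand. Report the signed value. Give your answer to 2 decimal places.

-0.89

ΔQ = 3004 − 4201 = -1197; ΔP = 104 − 71.19 = 32.81.
Midpoints: P̄ = 87.59, Q̄ = 3602.5.
ε = (ΔQ/ΔP)(P̄/Q̄) = (-1197/32.81)(87.59/3602.5).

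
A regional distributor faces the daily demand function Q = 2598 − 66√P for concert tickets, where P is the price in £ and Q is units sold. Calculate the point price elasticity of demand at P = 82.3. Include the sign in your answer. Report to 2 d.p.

-0.15

At P = 82.3, Q = 1999.252.
dQ/dP = −66/(2√P) = -3.638.
ε = (dQ/dP)(P/Q) = (-3.638)(82.3/1999.252).
|ε| < 1, so demand is inelastic at this price.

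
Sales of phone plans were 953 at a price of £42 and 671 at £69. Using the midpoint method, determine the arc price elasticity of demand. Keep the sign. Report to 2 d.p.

-0.71

ΔQ = 671 − 953 = -282; ΔP = 69 − 42 = 27.
Midpoints: P̄ = 55.50, Q̄ = 812.0.
ε = (ΔQ/ΔP)(P̄/Q̄) = (-282/27)(55.50/812.0).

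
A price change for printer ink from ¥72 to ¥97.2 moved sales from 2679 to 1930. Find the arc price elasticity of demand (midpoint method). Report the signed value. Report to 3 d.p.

-1.091

ΔQ = 1930 − 2679 = -749; ΔP = 97.2 − 72 = 25.2.
Midpoints: P̄ = 84.60, Q̄ = 2304.5.
ε = (ΔQ/ΔP)(P̄/Q̄) = (-749/25.2)(84.60/2304.5).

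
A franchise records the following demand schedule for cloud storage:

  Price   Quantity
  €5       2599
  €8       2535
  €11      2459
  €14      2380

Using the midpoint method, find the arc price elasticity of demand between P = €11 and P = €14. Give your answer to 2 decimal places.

At P = 11, Q = 2459; at P = 14, Q = 2380.
ΔQ = -79, ΔP = 3. Midpoints: P̄ = 12.50, Q̄ = 2419.5.
ε = (ΔQ/ΔP)(P̄/Q̄) = (-79/3)(12.50/2419.5).

-0.14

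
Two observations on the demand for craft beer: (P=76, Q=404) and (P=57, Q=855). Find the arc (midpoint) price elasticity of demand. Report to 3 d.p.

-2.508

ΔQ = 855 − 404 = 451; ΔP = 57 − 76 = -19.
Midpoints: P̄ = 66.50, Q̄ = 629.5.
ε = (ΔQ/ΔP)(P̄/Q̄) = (451/-19)(66.50/629.5).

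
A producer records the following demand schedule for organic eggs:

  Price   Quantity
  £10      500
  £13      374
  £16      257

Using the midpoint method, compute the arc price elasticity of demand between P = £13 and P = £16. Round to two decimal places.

-1.79

At P = 13, Q = 374; at P = 16, Q = 257.
ΔQ = -117, ΔP = 3. Midpoints: P̄ = 14.50, Q̄ = 315.5.
ε = (ΔQ/ΔP)(P̄/Q̄) = (-117/3)(14.50/315.5).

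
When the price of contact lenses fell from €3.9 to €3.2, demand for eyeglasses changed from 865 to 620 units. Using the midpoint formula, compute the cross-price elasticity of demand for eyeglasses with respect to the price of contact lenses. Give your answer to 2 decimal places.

ΔQ_x = 620 − 865 = -245; ΔP_y = 3.2 − 3.9 = -0.7.
Midpoints: P̄_y = 3.55, Q̄_x = 742.5.
ε_xy = (ΔQ_x/ΔP_y)(P̄_y/Q̄_x) = (-245/-0.7)(3.55/742.5).

1.67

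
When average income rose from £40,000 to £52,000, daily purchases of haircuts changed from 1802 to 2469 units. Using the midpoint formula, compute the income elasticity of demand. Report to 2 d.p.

ΔQ = 667, ΔI = 12000. Midpoints: Ī = 46,000, Q̄ = 2135.5.
ε_I = (ΔQ/ΔI)(Ī/Q̄) = (667/12000)(46000/2135.5).
ε_I > 0, so the good is normal.

1.20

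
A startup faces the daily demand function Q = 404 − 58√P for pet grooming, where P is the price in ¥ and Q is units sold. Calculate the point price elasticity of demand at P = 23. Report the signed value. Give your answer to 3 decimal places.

-1.105

At P = 23, Q = 125.842.
dQ/dP = −58/(2√P) = -6.047.
ε = (dQ/dP)(P/Q) = (-6.047)(23/125.842).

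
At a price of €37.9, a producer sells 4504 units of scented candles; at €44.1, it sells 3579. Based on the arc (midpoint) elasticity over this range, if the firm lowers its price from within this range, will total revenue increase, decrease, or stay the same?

increase

Arc ε = (-925/6.2)(41.00/4041.5) ≈ -1.514.
|ε| = 1.51 > 1, so demand is elastic. A price cut therefore raises total revenue.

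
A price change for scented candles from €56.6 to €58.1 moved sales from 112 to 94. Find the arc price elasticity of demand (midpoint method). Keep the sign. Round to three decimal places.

-6.682

ΔQ = 94 − 112 = -18; ΔP = 58.1 − 56.6 = 1.5.
Midpoints: P̄ = 57.35, Q̄ = 103.0.
ε = (ΔQ/ΔP)(P̄/Q̄) = (-18/1.5)(57.35/103.0).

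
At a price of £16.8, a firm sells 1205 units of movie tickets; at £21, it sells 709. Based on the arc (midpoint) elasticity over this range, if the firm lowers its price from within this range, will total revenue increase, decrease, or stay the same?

increase

Arc ε = (-496/4.2)(18.90/957.0) ≈ -2.332.
|ε| = 2.33 > 1, so demand is elastic. A price cut therefore raises total revenue.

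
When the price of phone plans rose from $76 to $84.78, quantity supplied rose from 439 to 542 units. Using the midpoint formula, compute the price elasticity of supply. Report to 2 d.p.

ΔQ = 542 − 439 = 103; ΔP = 84.78 − 76 = 8.78.
Midpoints: P̄ = 80.39, Q̄ = 490.5.
ε_s = (ΔQ/ΔP)(P̄/Q̄) = (103/8.78)(80.39/490.5).

1.92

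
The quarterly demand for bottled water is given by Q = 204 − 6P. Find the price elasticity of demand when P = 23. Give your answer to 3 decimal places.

-2.091

At P = 23, Q = 66.
dQ/dP = −6.
ε = (dQ/dP)(P/Q) = (-6)(23/66).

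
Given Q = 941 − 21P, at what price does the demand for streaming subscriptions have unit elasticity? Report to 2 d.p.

22.40

For linear demand Q = a − bP, ε = −bP/(a − bP). |ε| = 1 when bP = a − bP, i.e. P = a/(2b).
P = 941/(2·21) = 941/42 = 22.4048.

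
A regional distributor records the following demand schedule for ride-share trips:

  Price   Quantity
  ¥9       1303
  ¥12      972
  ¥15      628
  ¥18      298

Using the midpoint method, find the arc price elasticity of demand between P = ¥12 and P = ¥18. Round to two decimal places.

-2.65

At P = 12, Q = 972; at P = 18, Q = 298.
ΔQ = -674, ΔP = 6. Midpoints: P̄ = 15.00, Q̄ = 635.0.
ε = (ΔQ/ΔP)(P̄/Q̄) = (-674/6)(15.00/635.0).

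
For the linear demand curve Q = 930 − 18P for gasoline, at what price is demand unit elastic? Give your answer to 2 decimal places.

For linear demand Q = a − bP, ε = −bP/(a − bP). |ε| = 1 when bP = a − bP, i.e. P = a/(2b).
P = 930/(2·18) = 930/36 = 25.8333.

25.83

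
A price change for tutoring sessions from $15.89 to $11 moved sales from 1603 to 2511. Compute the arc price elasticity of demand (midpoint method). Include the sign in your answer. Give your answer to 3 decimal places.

-1.214

ΔQ = 2511 − 1603 = 908; ΔP = 11 − 15.89 = -4.89.
Midpoints: P̄ = 13.45, Q̄ = 2057.0.
ε = (ΔQ/ΔP)(P̄/Q̄) = (908/-4.89)(13.45/2057.0).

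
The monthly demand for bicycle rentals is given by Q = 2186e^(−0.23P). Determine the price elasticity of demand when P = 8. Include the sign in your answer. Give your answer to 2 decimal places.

-1.84

At P = 8, Q = 347.175.
dQ/dP = −0.23·2186e^(−0.23P) = −0.23Q = -79.850.
ε = (dQ/dP)(P/Q) = (-79.850)(8/347.175).
|ε| > 1, so demand is elastic at this price.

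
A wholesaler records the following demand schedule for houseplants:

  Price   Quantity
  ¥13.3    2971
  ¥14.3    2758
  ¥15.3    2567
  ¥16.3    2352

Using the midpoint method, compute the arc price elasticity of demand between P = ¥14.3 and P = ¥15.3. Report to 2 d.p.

-1.06

At P = 14.3, Q = 2758; at P = 15.3, Q = 2567.
ΔQ = -191, ΔP = 1.0. Midpoints: P̄ = 14.80, Q̄ = 2662.5.
ε = (ΔQ/ΔP)(P̄/Q̄) = (-191/1.0)(14.80/2662.5).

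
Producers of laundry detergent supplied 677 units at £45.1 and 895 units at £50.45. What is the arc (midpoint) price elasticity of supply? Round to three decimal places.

ΔQ = 895 − 677 = 218; ΔP = 50.45 − 45.1 = 5.35.
Midpoints: P̄ = 47.78, Q̄ = 786.0.
ε_s = (ΔQ/ΔP)(P̄/Q̄) = (218/5.35)(47.78/786.0).

2.477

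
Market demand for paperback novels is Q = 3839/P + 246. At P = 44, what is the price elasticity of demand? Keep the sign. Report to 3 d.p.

-0.262

At P = 44, Q = 333.250.
dQ/dP = −3839/P² = -1.983.
ε = (dQ/dP)(P/Q) = (-1.983)(44/333.250).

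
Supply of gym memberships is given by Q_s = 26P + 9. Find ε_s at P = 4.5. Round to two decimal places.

At P = 4.5, Q_s = 126.
dQ_s/dP = 26.
ε_s = (dQ_s/dP)(P/Q_s) = (26)(4.5/126).

0.93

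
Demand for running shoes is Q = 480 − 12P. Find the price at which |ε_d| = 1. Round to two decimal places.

For linear demand Q = a − bP, ε = −bP/(a − bP). |ε| = 1 when bP = a − bP, i.e. P = a/(2b).
P = 480/(2·12) = 480/24 = 20.0000.

20.00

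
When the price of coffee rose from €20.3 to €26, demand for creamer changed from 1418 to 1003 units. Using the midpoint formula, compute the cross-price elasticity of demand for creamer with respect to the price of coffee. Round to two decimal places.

-1.39

ΔQ_x = 1003 − 1418 = -415; ΔP_y = 26 − 20.3 = 5.7.
Midpoints: P̄_y = 23.15, Q̄_x = 1210.5.
ε_xy = (ΔQ_x/ΔP_y)(P̄_y/Q̄_x) = (-415/5.7)(23.15/1210.5).
ε_xy < 0, so the goods are complements.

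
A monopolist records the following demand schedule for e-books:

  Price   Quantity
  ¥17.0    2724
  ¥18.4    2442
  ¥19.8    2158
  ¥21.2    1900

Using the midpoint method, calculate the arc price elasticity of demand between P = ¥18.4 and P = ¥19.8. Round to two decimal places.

-1.68

At P = 18.4, Q = 2442; at P = 19.8, Q = 2158.
ΔQ = -284, ΔP = 1.4. Midpoints: P̄ = 19.10, Q̄ = 2300.0.
ε = (ΔQ/ΔP)(P̄/Q̄) = (-284/1.4)(19.10/2300.0).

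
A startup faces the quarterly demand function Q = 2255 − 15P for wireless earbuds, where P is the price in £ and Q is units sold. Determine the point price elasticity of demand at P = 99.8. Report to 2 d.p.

-1.97

At P = 99.8, Q = 758.
dQ/dP = −15.
ε = (dQ/dP)(P/Q) = (-15)(99.8/758).
|ε| > 1, so demand is elastic at this price.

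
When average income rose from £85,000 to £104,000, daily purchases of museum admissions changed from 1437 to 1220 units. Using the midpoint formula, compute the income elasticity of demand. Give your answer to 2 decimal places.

ΔQ = -217, ΔI = 19000. Midpoints: Ī = 94,500, Q̄ = 1328.5.
ε_I = (ΔQ/ΔI)(Ī/Q̄) = (-217/19000)(94500/1328.5).
ε_I < 0, so the good is inferior.

-0.81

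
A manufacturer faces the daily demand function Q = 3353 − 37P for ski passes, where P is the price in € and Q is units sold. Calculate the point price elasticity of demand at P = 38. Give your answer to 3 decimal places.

-0.722

At P = 38, Q = 1947.
dQ/dP = −37.
ε = (dQ/dP)(P/Q) = (-37)(38/1947).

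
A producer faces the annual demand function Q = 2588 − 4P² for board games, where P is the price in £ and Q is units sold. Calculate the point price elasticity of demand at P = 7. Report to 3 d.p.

-0.164

At P = 7, Q = 2392.
dQ/dP = −8P = -56.
ε = (dQ/dP)(P/Q) = (-56)(7/2392).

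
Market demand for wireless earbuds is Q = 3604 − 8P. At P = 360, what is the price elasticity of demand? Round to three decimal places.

-3.978

At P = 360, Q = 724.
dQ/dP = −8.
ε = (dQ/dP)(P/Q) = (-8)(360/724).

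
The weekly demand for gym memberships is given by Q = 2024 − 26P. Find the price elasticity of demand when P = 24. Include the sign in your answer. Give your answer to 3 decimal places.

-0.446

At P = 24, Q = 1400.
dQ/dP = −26.
ε = (dQ/dP)(P/Q) = (-26)(24/1400).
|ε| < 1, so demand is inelastic at this price.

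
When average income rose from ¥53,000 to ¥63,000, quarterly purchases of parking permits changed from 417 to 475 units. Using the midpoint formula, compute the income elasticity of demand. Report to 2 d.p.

ΔQ = 58, ΔI = 10000. Midpoints: Ī = 58,000, Q̄ = 446.0.
ε_I = (ΔQ/ΔI)(Ī/Q̄) = (58/10000)(58000/446.0).
ε_I > 0, so the good is normal.

0.75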